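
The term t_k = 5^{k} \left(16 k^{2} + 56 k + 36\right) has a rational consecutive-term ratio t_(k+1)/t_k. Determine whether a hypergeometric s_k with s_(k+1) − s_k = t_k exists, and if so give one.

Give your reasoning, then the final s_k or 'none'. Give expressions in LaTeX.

r(k) = 5*(4*k**2 + 22*k + 27)/(4*k**2 + 14*k + 9) after simplifying.
Factor: A=5; B=1; C=k**2 + 7*k/2 + 9/4.
Solve (5)·f(k+1) − (1)·f(k) = k**2 + 7*k/2 + 9/4.
Bound: deg f ≤ 2.
A polynomial solution: f(k) = (4*k**2 + 4*k - 1)/16.
Then R = B(k−1)f/C = (4*k**2 + 4*k - 1)/(4*(4*k**2 + 14*k + 9)), so s_k = R(k)·t_k = 5**k*(4*k**2 + 4*k - 1).
Verify: 5**k*(16*k**2 + 56*k + 36) matches t_k.

s_k = 5^{k} \left(4 k^{2} + 4 k - 1\right)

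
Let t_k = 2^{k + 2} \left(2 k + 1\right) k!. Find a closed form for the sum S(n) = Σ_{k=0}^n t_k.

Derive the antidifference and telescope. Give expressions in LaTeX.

Step 1: r(k) = 2*(k + 1)*(2*k + 3)/(2*k + 1).
Gosper form: A/B · C(k+1)/C(k) with A=2*k + 2, B=1, C=k + 1/2.
f must satisfy (2*k + 2)·f(k+1) − (1)·f(k) = k + 1/2.
d = 0 from the (1,0,1) case.
Solving with deg f ≤ 0: f(k) = 1/2.
Then R = B(k−1)f/C = 1/(2*k + 1), so s_k = R(k)·t_k = 2**(k + 2)*factorial(k).
s_(k+1) − s_k = 2**(k + 2)*(2*k + 1)*factorial(k) = t_k.
s_(n+1) = 2**(n + 3)*factorial(n + 1) and s_(0) = 4, so S(n) = 8*2**n*factorial(n + 1) - 4.

S(n) = 8 \cdot 2^{n} \left(n + 1\right)! - 4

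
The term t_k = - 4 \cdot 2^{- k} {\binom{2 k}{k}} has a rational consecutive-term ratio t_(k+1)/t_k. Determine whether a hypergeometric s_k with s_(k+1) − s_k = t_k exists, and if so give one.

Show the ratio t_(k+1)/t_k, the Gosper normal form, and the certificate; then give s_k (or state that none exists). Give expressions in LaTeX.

no hypergeometric antidifference exists

t_(k+1)/t_k = (2*k + 1)/(k + 1).
A = 2*k + 1, B = k + 1, C = 1.
Solve (2*k + 1)·f(k+1) − (k)·f(k) = 1.
deg f ≤ -1 (via 1,1,0).
Negative degree bound (-1): no f exists, t_k not Gosper-summable.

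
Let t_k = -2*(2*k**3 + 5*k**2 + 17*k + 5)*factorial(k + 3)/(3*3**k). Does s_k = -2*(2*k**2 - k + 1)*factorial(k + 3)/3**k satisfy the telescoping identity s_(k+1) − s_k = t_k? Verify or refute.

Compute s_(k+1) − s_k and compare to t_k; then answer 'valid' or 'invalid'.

s_(k+1) = -2*(2*k**2 + 3*k + 2)*factorial(k + 4)/(3*3**k)
s_(k+1) − s_k = -2*(2*k**3 + 5*k**2 + 17*k + 5)*factorial(k + 3)/(3*3**k)
(s_(k+1) − s_k) − t_k = 0

valid; difference matches t_k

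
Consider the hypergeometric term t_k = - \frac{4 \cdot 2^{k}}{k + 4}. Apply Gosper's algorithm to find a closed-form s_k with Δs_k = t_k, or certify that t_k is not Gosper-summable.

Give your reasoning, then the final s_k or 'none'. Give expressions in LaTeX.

t_(k+1)/t_k = 2*(k + 4)/(k + 5).
Factor: A=2*k + 8; B=k + 5; C=1.
Need (2*k + 8)·f(k+1) − (k + 4)·f(k) = 1.
d = -1 from the (1,1,0) case.
Negative degree bound (-1): no f exists, t_k not Gosper-summable.

none (Gosper's algorithm certifies no s_k)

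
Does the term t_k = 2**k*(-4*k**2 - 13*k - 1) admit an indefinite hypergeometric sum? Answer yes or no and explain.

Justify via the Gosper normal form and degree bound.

Step 1: r(k) = 2*(4*k**2 + 21*k + 18)/(4*k**2 + 13*k + 1).
So A=2 and B=1, with C=k**2 + 13*k/4 + 1/4.
Key eq: (2)·f(k+1) = (1)·f(k) + (k**2 + 13*k/4 + 1/4).
deg f ≤ 2 (via 0,0,2).
Coefficient equations give f(k) = (k - 1)*(4*k + 1)/4.
Then R = B(k−1)f/C = (k - 1)*(4*k + 1)/(4*k**2 + 13*k + 1), so s_k = R(k)·t_k = 2**k*(-4*k**2 + 3*k + 1).
Verify: 2**k*(-4*k**2 - 13*k - 1) matches t_k.

Yes. s_k = 2**k*(-4*k**2 + 3*k + 1).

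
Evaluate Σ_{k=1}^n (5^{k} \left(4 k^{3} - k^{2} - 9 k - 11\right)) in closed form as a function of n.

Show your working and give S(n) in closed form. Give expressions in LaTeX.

S(n) = 5 \cdot 5^{n} n^{3} - 5 \cdot 5^{n} n^{2} - 5 \cdot 5^{n} n - 15 \cdot 5^{n} + 15

The ratio is 5*(4*k**3 + 11*k**2 + k - 17)/(4*k**3 - k**2 - 9*k - 11).
Normal form (A,B,C) = (5, 1, k**3 - k**2/4 - 9*k/4 - 11/4).
Set up (5)·f(k+1) − (1)·f(k) − (k**3 - k**2/4 - 9*k/4 - 11/4) = 0.
Bound: deg f ≤ 3.
Solve for f: f(k) = (k**3 - 4*k**2 + 4*k - 4)/4 (degree 3 ≤ 3).
So s_k = (B(k−1)f/C)·t_k = ((k**3 - 4*k**2 + 4*k - 4)/(4*k**3 - k**2 - 9*k - 11))·t_k = 5**k*(k**3 - 4*k**2 + 4*k - 4).
Check: Δs_k = 5**k*(4*k**3 - k**2 - 9*k - 11). ✓
Telescope: S(n) = s_(n+1) − s_(1) = 5**(n + 1)*(n**3 - n**2 - n - 3) − (-15) = 5*5**n*n**3 - 5*5**n*n**2 - 5*5**n*n - 15*5**n + 15.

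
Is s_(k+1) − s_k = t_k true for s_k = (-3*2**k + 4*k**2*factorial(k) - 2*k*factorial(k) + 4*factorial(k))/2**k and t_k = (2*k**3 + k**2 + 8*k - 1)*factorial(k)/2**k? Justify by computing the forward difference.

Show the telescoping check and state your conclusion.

s_(k+1) = (-3*2**k + 2*k**3*factorial(k) + 5*k**2*factorial(k) + 6*k*factorial(k) + 3*factorial(k))/2**k
s_(k+1) − s_k = (2*k**3 + k**2 + 8*k - 1)*factorial(k)/2**k
(s_(k+1) − s_k) − t_k = 0

valid (s_(k+1) − s_k reduces to t_k)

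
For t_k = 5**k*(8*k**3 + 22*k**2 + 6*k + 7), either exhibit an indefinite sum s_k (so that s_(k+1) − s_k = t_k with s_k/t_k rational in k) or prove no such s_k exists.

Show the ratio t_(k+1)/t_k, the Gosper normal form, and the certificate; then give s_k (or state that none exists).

r(k) = 5*(8*k**3 + 46*k**2 + 74*k + 43)/(8*k**3 + 22*k**2 + 6*k + 7) after simplifying.
Take A(k)=5, B(k)=1, C(k)=k**3 + 11*k**2/4 + 3*k/4 + 7/8.
Need (5)·f(k+1) − (1)·f(k) = k**3 + 11*k**2/4 + 3*k/4 + 7/8.
d = 3 from the (0,0,3) case.
Match coefficients ⇒ f(k) = (k + 1)*(2*k**2 - 4*k + 3)/8.
R(k) = B(k−1)·f(k)/C(k) = (k + 1)*(2*k**2 - 4*k + 3)/(8*k**3 + 22*k**2 + 6*k + 7); s_k = R·t_k = 5**k*(2*k**3 - 2*k**2 - k + 3).
Δs = 5**k*(8*k**3 + 22*k**2 + 6*k + 7), as required.

s_k = 5**k*(2*k**3 - 2*k**2 - k + 3)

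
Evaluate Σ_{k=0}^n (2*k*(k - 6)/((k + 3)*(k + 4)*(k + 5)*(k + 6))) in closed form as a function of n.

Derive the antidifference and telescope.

Step 1: r(k) = (k - 5)*(k + 1)*(k + 3)/(k*(k - 6)*(k + 7)).
Gosper form: A/B · C(k+1)/C(k) with A=k + 3, B=k + 7, C=k**2 - 6*k.
Need (k + 3)·f(k+1) − (k + 6)·f(k) = k**2 - 6*k.
From deg A=1, deg B=1, deg C=2: d=3.
A polynomial solution: f(k) = k*(k - 27)*(k - 1)/40.
Certificate R = B(k−1)f/C = (k - 27)*(k - 1)*(k + 6)/(40*(k - 6)) gives s_k = k*(k**2 - 28*k + 27)/(20*(k + 3)*(k + 4)*(k + 5)).
Verify: 2*k*(k - 6)/(k**4 + 18*k**3 + 119*k**2 + 342*k + 360) matches t_k.
Telescope: S(n) = s_(n+1) − s_(0) = n*(n**2 - 25*n - 26)/(20*(n**3 + 15*n**2 + 74*n + 120)) − (0) = n*(n**2 - 25*n - 26)/(20*(n**3 + 15*n**2 + 74*n + 120)).

S(n) = n*(n**2 - 25*n - 26)/(20*(n**3 + 15*n**2 + 74*n + 120))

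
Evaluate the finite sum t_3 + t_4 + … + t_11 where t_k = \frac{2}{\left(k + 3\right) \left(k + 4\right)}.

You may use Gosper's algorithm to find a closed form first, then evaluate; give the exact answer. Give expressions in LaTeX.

t_(k+1)/t_k = (k + 3)/(k + 5).
Factor: A=k + 3; B=k + 5; C=1.
Solve (k + 3)·f(k+1) − (k + 4)·f(k) = 1.
d = 1 from the (1,1,0) case.
Match coefficients ⇒ f(k) = k/3.
Certificate R = B(k−1)f/C = k*(k + 4)/3 gives s_k = 2*k/(3*(k + 3)).
Δs = 2/(k**2 + 7*k + 12), as required.
Telescoping: Σ = s_(12) − s_(3) = 8/15 − (1/3) = 1/5.

Σ = 1/5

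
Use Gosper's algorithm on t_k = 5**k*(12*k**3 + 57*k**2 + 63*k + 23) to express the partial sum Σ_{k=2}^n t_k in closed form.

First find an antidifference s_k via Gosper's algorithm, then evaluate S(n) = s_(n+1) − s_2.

Ratio r(k) = 5*(12*k**3 + 93*k**2 + 213*k + 155)/(12*k**3 + 57*k**2 + 63*k + 23).
Normal form (A,B,C) = (5, 1, k**3 + 19*k**2/4 + 21*k/4 + 23/12).
Set up (5)·f(k+1) − (1)·f(k) − (k**3 + 19*k**2/4 + 21*k/4 + 23/12) = 0.
Degrees (0,0,3) ⇒ d ≤ 3.
Coefficient equations give f(k) = (3*k**3 + 3*k**2 - 3*k + 2)/12.
Then R = B(k−1)f/C = (3*k**3 + 3*k**2 - 3*k + 2)/(12*k**3 + 57*k**2 + 63*k + 23), so s_k = R(k)·t_k = 5**k*(3*k**3 + 3*k**2 - 3*k + 2).
Verify: 5**k*(12*k**3 + 57*k**2 + 63*k + 23) matches t_k.
s_(n+1) = 5**(n + 1)*(3*n**3 + 12*n**2 + 12*n + 5) and s_(2) = 800, so S(n) = 15*5**n*n**3 + 60*5**n*n**2 + 60*5**n*n + 25*5**n - 800.

S(n) = 15*5**n*n**3 + 60*5**n*n**2 + 60*5**n*n + 25*5**n - 800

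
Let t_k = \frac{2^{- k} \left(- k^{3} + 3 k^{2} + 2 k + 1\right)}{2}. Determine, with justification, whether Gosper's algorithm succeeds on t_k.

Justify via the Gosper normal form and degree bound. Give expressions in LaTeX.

Yes. s_k = 2^{- k} \left(k^{3} + k + 1\right).

r(k) = (k**3 - 5*k - 5)/(2*(k**3 - 3*k**2 - 2*k - 1)) after simplifying.
A = 1/2, B = 1, C = k**3 - 3*k**2 - 2*k - 1.
f must satisfy (1/2)·f(k+1) − (1)·f(k) = k**3 - 3*k**2 - 2*k - 1.
deg f ≤ 3 (via 0,0,3).
Coefficient equations give f(k) = -2*(k**3 + k + 1).
Get s_k = R·t_k = (k**3 + k + 1)/2**k with R(k) = B(k−1)f(k)/C(k) = -2*(k**3 + k + 1)/(k**3 - 3*k**2 - 2*k - 1).
Check: Δs_k = (-2*k**3 - k + (k + 1)**3)/(2*2**k). ✓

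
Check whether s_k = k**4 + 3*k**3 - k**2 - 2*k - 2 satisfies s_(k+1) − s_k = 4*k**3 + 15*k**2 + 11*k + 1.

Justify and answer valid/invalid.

s_(k+1) = k**4 + 7*k**3 + 14*k**2 + 9*k - 1
s_(k+1) − s_k = 4*k**3 + 15*k**2 + 11*k + 1
(s_(k+1) − s_k) − t_k = 0

Valid — Δs_k = t_k.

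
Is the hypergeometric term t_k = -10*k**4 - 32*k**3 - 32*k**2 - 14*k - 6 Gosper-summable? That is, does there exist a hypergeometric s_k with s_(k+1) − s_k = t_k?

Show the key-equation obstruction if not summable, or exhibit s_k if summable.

Ratio r(k) = (5*k**4 + 36*k**3 + 94*k**2 + 107*k + 47)/(5*k**4 + 16*k**3 + 16*k**2 + 7*k + 3).
Factor: A=1; B=1; C=k**4 + 16*k**3/5 + 16*k**2/5 + 7*k/5 + 3/5.
Key eq: (1)·f(k+1) = (1)·f(k) + (k**4 + 16*k**3/5 + 16*k**2/5 + 7*k/5 + 3/5).
Degrees (0,0,4) ⇒ d ≤ 5.
Solve for f: f(k) = k*(2*k**4 + 3*k**3 - 2*k**2 - k + 4)/10 (degree 5 ≤ 5).
So s_k = (B(k−1)f/C)·t_k = (k*(2*k**4 + 3*k**3 - 2*k**2 - k + 4)/(2*(5*k**4 + 16*k**3 + 16*k**2 + 7*k + 3)))·t_k = k*(-2*k**4 - 3*k**3 + 2*k**2 + k - 4).
s_(k+1) − s_k = -10*k**4 - 32*k**3 - 32*k**2 - 14*k - 6 = t_k.

Yes. s_k = k*(-2*k**4 - 3*k**3 + 2*k**2 + k - 4).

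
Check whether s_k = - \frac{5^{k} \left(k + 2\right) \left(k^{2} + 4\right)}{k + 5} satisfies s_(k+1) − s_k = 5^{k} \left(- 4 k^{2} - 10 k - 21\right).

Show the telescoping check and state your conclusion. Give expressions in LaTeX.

s_(k+1) = -5**(k + 1)*(k + 3)*((k + 1)**2 + 4)/(k + 6)
s_(k+1) − s_k = 5**k*(-4*k**4 - 42*k**3 - 164*k**2 - 318*k - 327)/(k**2 + 11*k + 30)
(s_(k+1) − s_k) − t_k = 5**k*(12*k**3 + 87*k**2 + 213*k + 303)/(k**2 + 11*k + 30)

Invalid: residual \frac{5^{k} \left(12 k^{3} + 87 k^{2} + 213 k + 303\right)}{k^{2} + 11 k + 30} ≠ 0.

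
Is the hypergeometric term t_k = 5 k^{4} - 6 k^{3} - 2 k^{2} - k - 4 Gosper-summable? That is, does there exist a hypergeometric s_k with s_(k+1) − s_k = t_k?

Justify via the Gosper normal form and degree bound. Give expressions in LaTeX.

r(k) = (5*k**4 + 14*k**3 + 10*k**2 - 3*k - 8)/(5*k**4 - 6*k**3 - 2*k**2 - k - 4) after simplifying.
Take A(k)=1, B(k)=1, C(k)=k**4 - 6*k**3/5 - 2*k**2/5 - k/5 - 4/5.
f must satisfy (1)·f(k+1) − (1)·f(k) = k**4 - 6*k**3/5 - 2*k**2/5 - k/5 - 4/5.
From deg A=0, deg B=0, deg C=4: d=5.
Solving with deg f ≤ 5: f(k) = k*(k**4 - 4*k**3 + 4*k**2 - k - 4)/5.
So s_k = (B(k−1)f/C)·t_k = (k*(k**4 - 4*k**3 + 4*k**2 - k - 4)/(5*k**4 - 6*k**3 - 2*k**2 - k - 4))·t_k = k*(k**4 - 4*k**3 + 4*k**2 - k - 4).
Verify: 5*k**4 - 6*k**3 - 2*k**2 - k - 4 matches t_k.

Yes. s_k = k \left(k^{4} - 4 k^{3} + 4 k^{2} - k - 4\right).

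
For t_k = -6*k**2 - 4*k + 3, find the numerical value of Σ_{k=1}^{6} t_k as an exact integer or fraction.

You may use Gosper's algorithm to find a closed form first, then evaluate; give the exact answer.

Σ = -612

t_(k+1)/t_k = (6*k**2 + 16*k + 7)/(6*k**2 + 4*k - 3).
Gosper form: A/B · C(k+1)/C(k) with A=1, B=1, C=k**2 + 2*k/3 - 1/2.
Key eq: (1)·f(k+1) = (1)·f(k) + (k**2 + 2*k/3 - 1/2).
deg f ≤ 3 (via 0,0,2).
Match coefficients ⇒ f(k) = k*(2*k**2 - k - 4)/6.
Then R = B(k−1)f/C = k*(2*k**2 - k - 4)/(6*k**2 + 4*k - 3), so s_k = R(k)·t_k = k*(-2*k**2 + k + 4).
Δs = -6*k**2 - 4*k + 3, as required.
Sum = s_(7) − s_(1); s_(7) = -609, s_(1) = 3 ⇒ -612.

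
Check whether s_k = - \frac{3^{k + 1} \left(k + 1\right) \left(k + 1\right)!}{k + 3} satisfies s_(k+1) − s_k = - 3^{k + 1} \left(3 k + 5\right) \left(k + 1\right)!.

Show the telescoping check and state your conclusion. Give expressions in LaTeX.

Invalid: residual \frac{6 \cdot 3^{k} \left(3 k^{2} + 14 k + 14\right) \left(k + 1\right)!}{\left(k + 3\right) \left(k + 4\right)} ≠ 0.

s_(k+1) = -3**(k + 2)*(k + 2)*factorial(k + 2)/(k + 4)
s_(k+1) − s_k = -3**(k + 1)*(3*k**3 + 20*k**2 + 43*k + 32)*factorial(k + 1)/((k + 3)*(k + 4))
(s_(k+1) − s_k) − t_k = 6*3**k*(3*k**2 + 14*k + 14)*factorial(k + 1)/((k + 3)*(k + 4))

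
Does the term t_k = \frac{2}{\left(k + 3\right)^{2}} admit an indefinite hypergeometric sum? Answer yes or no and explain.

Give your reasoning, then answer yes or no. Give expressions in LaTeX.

Step 1: r(k) = (k + 3)**2/(k + 4)**2.
Gosper form: A/B · C(k+1)/C(k) with A=k**2 + 6*k + 9, B=k**2 + 8*k + 16, C=1.
Need (k**2 + 6*k + 9)·f(k+1) − (k**2 + 6*k + 9)·f(k) = 1.
From deg A=2, deg B=2, deg C=0: d=0.
Write f(k) = c0. Then LHS − RHS = -1, requiring -1 = 0: contradictory. No certificate.

No — the linear system for f has no solution.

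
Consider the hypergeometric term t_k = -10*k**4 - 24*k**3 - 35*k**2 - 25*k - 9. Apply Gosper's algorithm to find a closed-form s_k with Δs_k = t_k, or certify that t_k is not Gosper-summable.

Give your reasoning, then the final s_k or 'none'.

Ratio r(k) = (10*k**4 + 64*k**3 + 167*k**2 + 207*k + 103)/(10*k**4 + 24*k**3 + 35*k**2 + 25*k + 9).
Normal form (A,B,C) = (1, 1, k**4 + 12*k**3/5 + 7*k**2/2 + 5*k/2 + 9/10).
Key eq: (1)·f(k+1) = (1)·f(k) + (k**4 + 12*k**3/5 + 7*k**2/2 + 5*k/2 + 9/10).
d = 5 from the (0,0,4) case.
A polynomial solution: f(k) = k*(k**2 + k + 1)*(2*k**2 - k + 2)/10.
R(k) = B(k−1)·f(k)/C(k) = k*(k**2 + k + 1)*(2*k**2 - k + 2)/(10*k**4 + 24*k**3 + 35*k**2 + 25*k + 9); s_k = R·t_k = k*(-2*k**4 - k**3 - 3*k**2 - k - 2).
s_(k+1) − s_k = -10*k**4 - 24*k**3 - 35*k**2 - 25*k - 9 = t_k.

s_k = k*(-2*k**4 - k**3 - 3*k**2 - k - 2)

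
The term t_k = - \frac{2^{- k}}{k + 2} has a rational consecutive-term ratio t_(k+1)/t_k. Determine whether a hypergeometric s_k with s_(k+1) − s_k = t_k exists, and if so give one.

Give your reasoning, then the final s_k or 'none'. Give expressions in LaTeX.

r(k) = (k + 2)/(2*(k + 3)) after simplifying.
Gosper form: A/B · C(k+1)/C(k) with A=k/2 + 1, B=k + 3, C=1.
Need (k/2 + 1)·f(k+1) − (k + 2)·f(k) = 1.
d = -1 from the (1,1,0) case.
Bound -1 < 0, so the key equation has no polynomial solution.

none — t_k is not Gosper-summable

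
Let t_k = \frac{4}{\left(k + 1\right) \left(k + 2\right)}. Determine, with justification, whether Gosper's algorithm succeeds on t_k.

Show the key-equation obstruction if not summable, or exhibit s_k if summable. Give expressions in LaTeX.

Yes. s_k = \frac{4 k}{k + 1}.

The ratio is (k + 1)/(k + 3).
So A=k + 1 and B=k + 3, with C=1.
Set up (k + 1)·f(k+1) − (k + 2)·f(k) − (1) = 0.
Bound: deg f ≤ 1.
A polynomial solution: f(k) = k.
Certificate R = B(k−1)f/C = k*(k + 2) gives s_k = 4*k/(k + 1).
Verify: 4/(k**2 + 3*k + 2) matches t_k.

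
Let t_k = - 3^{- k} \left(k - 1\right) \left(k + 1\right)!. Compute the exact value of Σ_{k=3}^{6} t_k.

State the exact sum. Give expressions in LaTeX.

Step 1: r(k) = k*(k + 2)/(3*(k - 1)).
Gosper form: A/B · C(k+1)/C(k) with A=k/3 + 2/3, B=1, C=k - 1.
Need (k/3 + 2/3)·f(k+1) − (1)·f(k) = k - 1.
Bound: deg f ≤ 0.
Solve for f: f(k) = 3 (degree 0 ≤ 0).
Get s_k = R·t_k = -3**(1 - k)*factorial(k + 1) with R(k) = B(k−1)f(k)/C(k) = 3/(k - 1).
Check: Δs_k = -(k - 1)*factorial(k + 1)/3**k. ✓
Evaluate s at k=7 and k=3: -4480/81 and -8/3; difference -4264/81.

Σ = -4264/81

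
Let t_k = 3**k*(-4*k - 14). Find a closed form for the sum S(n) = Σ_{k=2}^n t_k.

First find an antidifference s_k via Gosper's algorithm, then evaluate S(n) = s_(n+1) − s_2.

Ratio r(k) = 3*(2*k + 9)/(2*k + 7).
So A=3 and B=1, with C=k + 7/2.
Need (3)·f(k+1) − (1)·f(k) = k + 7/2.
Bound: deg f ≤ 1.
Solve for f: f(k) = (k + 2)/2 (degree 1 ≤ 1).
Then R = B(k−1)f/C = (k + 2)/(2*k + 7), so s_k = R(k)·t_k = -2*3**k*(k + 2).
Δs = 3**k*(-4*k - 14), as required.
s_(n+1) = 6*3**n*(-n - 3) and s_(2) = -72, so S(n) = -6*3**n*n - 18*3**n + 72.

S(n) = -6*3**n*n - 18*3**n + 72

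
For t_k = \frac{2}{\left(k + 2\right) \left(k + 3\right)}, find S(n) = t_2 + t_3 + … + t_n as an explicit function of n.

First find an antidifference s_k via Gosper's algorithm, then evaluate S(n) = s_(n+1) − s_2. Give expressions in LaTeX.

Compute t_(k+1)/t_k: get (k + 2)/(k + 4).
Normal form (A,B,C) = (k + 2, k + 4, 1).
Need (k + 2)·f(k+1) − (k + 3)·f(k) = 1.
Degrees (1,1,0) ⇒ d ≤ 1.
A polynomial solution: f(k) = k/2.
So s_k = (B(k−1)f/C)·t_k = (k*(k + 3)/2)·t_k = k/(k + 2).
Δs = 2/(k**2 + 5*k + 6), as required.
Evaluate: s_(n+1) = (n + 1)/(n + 3); subtract s_(2) = 1/2 ⇒ S(n) = (n - 1)/(2*(n + 3)).

S(n) = \frac{n - 1}{2 \left(n + 3\right)}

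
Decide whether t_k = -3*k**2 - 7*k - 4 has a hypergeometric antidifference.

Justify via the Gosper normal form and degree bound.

Step 1: r(k) = (3*k**2 + 13*k + 14)/(3*k**2 + 7*k + 4).
A = 1, B = 1, C = k**2 + 7*k/3 + 4/3.
f must satisfy (1)·f(k+1) − (1)·f(k) = k**2 + 7*k/3 + 4/3.
From deg A=0, deg B=0, deg C=2: d=3.
Coefficient equations give f(k) = k*(k + 1)**2/3.
Then R = B(k−1)f/C = k*(k + 1)/(3*k + 4), so s_k = R(k)·t_k = k*(-k**2 - 2*k - 1).
s_(k+1) − s_k = -3*k**2 - 7*k - 4 = t_k.

Yes. s_k = k*(-k**2 - 2*k - 1).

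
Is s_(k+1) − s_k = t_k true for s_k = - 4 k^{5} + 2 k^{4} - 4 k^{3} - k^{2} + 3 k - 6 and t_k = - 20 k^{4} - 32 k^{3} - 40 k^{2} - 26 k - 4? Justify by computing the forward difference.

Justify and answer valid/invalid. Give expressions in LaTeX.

s_(k+1) = -4*k**5 - 18*k**4 - 36*k**3 - 41*k**2 - 23*k - 10
s_(k+1) − s_k = -20*k**4 - 32*k**3 - 40*k**2 - 26*k - 4
(s_(k+1) − s_k) − t_k = 0

Valid — Δs_k = t_k.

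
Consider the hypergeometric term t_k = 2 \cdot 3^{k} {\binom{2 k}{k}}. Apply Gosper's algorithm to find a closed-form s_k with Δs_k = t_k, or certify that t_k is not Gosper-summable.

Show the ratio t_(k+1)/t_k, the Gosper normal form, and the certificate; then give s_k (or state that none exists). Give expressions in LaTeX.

none — t_k is not Gosper-summable

r(k) = 6*(2*k + 1)/(k + 1) after simplifying.
Gosper form: A/B · C(k+1)/C(k) with A=12*k + 6, B=k + 1, C=1.
Need (12*k + 6)·f(k+1) − (k)·f(k) = 1.
d = -1 from the (1,1,0) case.
d = -1 < 0 ⇒ no nonzero polynomial f; not summable.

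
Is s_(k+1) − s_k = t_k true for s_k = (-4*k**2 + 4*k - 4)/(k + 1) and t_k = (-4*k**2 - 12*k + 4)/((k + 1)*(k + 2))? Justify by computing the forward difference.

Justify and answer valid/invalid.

valid; difference matches t_k

s_(k+1) = 4*(k - (k + 1)**2)/(k + 2)
s_(k+1) − s_k = 4*(-k**2 - 3*k + 1)/(k**2 + 3*k + 2)
(s_(k+1) − s_k) − t_k = 0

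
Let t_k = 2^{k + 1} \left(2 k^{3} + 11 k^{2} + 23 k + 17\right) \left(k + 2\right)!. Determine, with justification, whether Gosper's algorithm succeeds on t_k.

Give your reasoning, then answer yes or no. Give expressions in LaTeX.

Compute t_(k+1)/t_k: get 2*(2*k**4 + 23*k**3 + 102*k**2 + 206*k + 159)/(2*k**3 + 11*k**2 + 23*k + 17).
Gosper form: A/B · C(k+1)/C(k) with A=2*k + 6, B=1, C=k**3 + 11*k**2/2 + 23*k/2 + 17/2.
Need (2*k + 6)·f(k+1) − (1)·f(k) = k**3 + 11*k**2/2 + 23*k/2 + 17/2.
d = 2 from the (1,0,3) case.
Coefficient equations give f(k) = (k**2 + k + 1)/2.
Get s_k = R·t_k = 2**(k + 1)*(k**2 + k + 1)*factorial(k + 2) with R(k) = B(k−1)f(k)/C(k) = (k**2 + k + 1)/(2*k**3 + 11*k**2 + 23*k + 17).
Verify: 2**(k + 1)*(2*k**3 + 11*k**2 + 23*k + 17)*factorial(k + 2) matches t_k.

Yes. s_k = 2^{k + 1} \left(k^{2} + k + 1\right) \left(k + 2\right)!.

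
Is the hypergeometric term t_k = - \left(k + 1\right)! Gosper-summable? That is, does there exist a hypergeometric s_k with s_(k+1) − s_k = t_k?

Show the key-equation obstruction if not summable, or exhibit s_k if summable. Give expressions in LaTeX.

No — key equation has no polynomial f.

Compute t_(k+1)/t_k: get k + 2.
A = k + 2, B = 1, C = 1.
Set up (k + 2)·f(k+1) − (1)·f(k) − (1) = 0.
From deg A=1, deg B=0, deg C=0: d=-1.
d = -1 < 0 ⇒ no nonzero polynomial f; not summable.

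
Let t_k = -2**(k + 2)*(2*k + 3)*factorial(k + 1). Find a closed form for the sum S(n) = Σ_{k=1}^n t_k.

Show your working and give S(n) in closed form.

S(n) = -8*2**n*factorial(n + 2) + 16

Ratio r(k) = 2*(k + 2)*(2*k + 5)/(2*k + 3).
Normal form (A,B,C) = (2*k + 4, 1, k + 3/2).
Key eq: (2*k + 4)·f(k+1) = (1)·f(k) + (k + 3/2).
d = 0 from the (1,0,1) case.
A polynomial solution: f(k) = 1/2.
Then R = B(k−1)f/C = 1/(2*k + 3), so s_k = R(k)·t_k = -2**(k + 2)*factorial(k + 1).
s_(k+1) − s_k = -2**(k + 2)*(2*k + 3)*factorial(k + 1) = t_k.
Σ_(k=1)^n t_k = s_(n+1) − s_(1) = (-2**(n + 3)*factorial(n + 2)) − (-16), i.e. -8*2**n*factorial(n + 2) + 16.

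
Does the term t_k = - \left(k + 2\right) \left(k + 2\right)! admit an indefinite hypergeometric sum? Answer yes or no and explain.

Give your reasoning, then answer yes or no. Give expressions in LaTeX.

t_(k+1)/t_k = (k + 3)**2/(k + 2).
Gosper form: A/B · C(k+1)/C(k) with A=k + 3, B=1, C=k + 2.
f must satisfy (k + 3)·f(k+1) − (1)·f(k) = k + 2.
Degrees (1,0,1) ⇒ d ≤ 0.
Match coefficients ⇒ f(k) = 1.
Then R = B(k−1)f/C = 1/(k + 2), so s_k = R(k)·t_k = -factorial(k + 2).
s_(k+1) − s_k = -(k + 2)*factorial(k + 2) = t_k.

Yes. s_k = - \left(k + 2\right)!.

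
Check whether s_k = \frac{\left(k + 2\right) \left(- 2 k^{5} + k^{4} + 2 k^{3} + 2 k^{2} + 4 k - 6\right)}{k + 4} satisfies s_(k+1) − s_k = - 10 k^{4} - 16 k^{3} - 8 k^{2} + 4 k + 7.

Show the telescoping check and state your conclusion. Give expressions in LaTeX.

s_(k+1) = (-2*k**6 - 15*k**5 - 41*k**4 - 48*k**3 - 10*k**2 + 25*k + 3)/(k + 5)
s_(k+1) − s_k = (-10*k**6 - 90*k**5 - 238*k**4 - 240*k**3 - 57*k**2 + 105*k + 72)/(k**2 + 9*k + 20)
(s_(k+1) − s_k) − t_k = 2*(8*k**5 + 57*k**4 + 74*k**3 + 30*k**2 - 19*k - 34)/(k**2 + 9*k + 20)

Invalid: residual \frac{2 \left(8 k^{5} + 57 k^{4} + 74 k^{3} + 30 k^{2} - 19 k - 34\right)}{k^{2} + 9 k + 20} ≠ 0.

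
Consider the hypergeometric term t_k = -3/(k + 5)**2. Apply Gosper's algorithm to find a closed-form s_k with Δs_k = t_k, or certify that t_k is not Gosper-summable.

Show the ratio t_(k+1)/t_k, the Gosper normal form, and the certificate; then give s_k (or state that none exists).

Ratio r(k) = (k + 5)**2/(k + 6)**2.
So A=k**2 + 10*k + 25 and B=k**2 + 12*k + 36, with C=1.
Set up (k**2 + 10*k + 25)·f(k+1) − (k**2 + 10*k + 25)·f(k) − (1) = 0.
Bound: deg f ≤ 0.
f = c0 ⇒ A·f(k+1) − B(k−1)·f(k) − C = -1. The system {-1 = 0} is inconsistent; no antidifference.

none — t_k is not Gosper-summable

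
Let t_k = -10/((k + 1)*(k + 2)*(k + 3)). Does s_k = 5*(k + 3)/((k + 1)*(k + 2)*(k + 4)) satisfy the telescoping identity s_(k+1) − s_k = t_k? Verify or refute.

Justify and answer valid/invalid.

Invalid: residual 5*(3*k + 11)/(k**5 + 15*k**4 + 85*k**3 + 225*k**2 + 274*k + 120) ≠ 0.

s_(k+1) = 5*(k + 4)/((k + 2)*(k + 3)*(k + 5))
s_(k+1) − s_k = 5*(-2*k**2 - 15*k - 29)/(k**5 + 15*k**4 + 85*k**3 + 225*k**2 + 274*k + 120)
(s_(k+1) − s_k) − t_k = 5*(3*k + 11)/(k**5 + 15*k**4 + 85*k**3 + 225*k**2 + 274*k + 120)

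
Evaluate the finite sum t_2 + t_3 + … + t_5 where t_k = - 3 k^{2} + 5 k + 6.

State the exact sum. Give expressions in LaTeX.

Σ = -68

The ratio is (3*k**2 + k - 8)/(3*k**2 - 5*k - 6).
A = 1, B = 1, C = k**2 - 5*k/3 - 2.
Need (1)·f(k+1) − (1)·f(k) = k**2 - 5*k/3 - 2.
From deg A=0, deg B=0, deg C=2: d=3.
Solve for f: f(k) = k*(k**2 - 4*k - 3)/3 (degree 3 ≤ 3).
So s_k = (B(k−1)f/C)·t_k = (k*(k**2 - 4*k - 3)/(3*k**2 - 5*k - 6))·t_k = k*(-k**2 + 4*k + 3).
s_(k+1) − s_k = -3*k**2 + 5*k + 6 = t_k.
Telescoping: Σ = s_(6) − s_(2) = -54 − (14) = -68.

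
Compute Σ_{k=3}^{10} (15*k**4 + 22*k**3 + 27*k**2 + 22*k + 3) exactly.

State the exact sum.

Step 1: r(k) = (15*k**4 + 82*k**3 + 183*k**2 + 202*k + 89)/(15*k**4 + 22*k**3 + 27*k**2 + 22*k + 3).
Gosper form: A/B · C(k+1)/C(k) with A=1, B=1, C=k**4 + 22*k**3/15 + 9*k**2/5 + 22*k/15 + 1/5.
Key eq: (1)·f(k+1) = (1)·f(k) + (k**4 + 22*k**3/15 + 9*k**2/5 + 22*k/15 + 1/5).
d = 5 from the (0,0,4) case.
A polynomial solution: f(k) = k*(3*k**4 - 2*k**3 + 3*k**2 + 3*k - 4)/15.
R(k) = B(k−1)·f(k)/C(k) = k*(3*k**4 - 2*k**3 + 3*k**2 + 3*k - 4)/(15*k**4 + 22*k**3 + 27*k**2 + 22*k + 3); s_k = R·t_k = k*(3*k**4 - 2*k**3 + 3*k**2 + 3*k - 4).
s_(k+1) − s_k = 15*k**4 + 22*k**3 + 27*k**2 + 22*k + 3 = t_k.
Sum = s_(11) − s_(3); s_(11) = 458183, s_(3) = 663 ⇒ 457520.

Σ = 457520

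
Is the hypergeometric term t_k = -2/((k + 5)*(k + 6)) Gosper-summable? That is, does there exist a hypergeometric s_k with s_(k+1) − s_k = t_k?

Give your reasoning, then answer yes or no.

t_(k+1)/t_k = (k + 5)/(k + 7).
Gosper form: A/B · C(k+1)/C(k) with A=k + 5, B=k + 7, C=1.
f must satisfy (k + 5)·f(k+1) − (k + 6)·f(k) = 1.
deg f ≤ 1 (via 1,1,0).
Coefficient equations give f(k) = k/5.
So s_k = (B(k−1)f/C)·t_k = (k*(k + 6)/5)·t_k = -2*k/(5*k + 25).
s_(k+1) − s_k = -2/(k**2 + 11*k + 30) = t_k.

Yes. s_k = -2*k/(5*k + 25).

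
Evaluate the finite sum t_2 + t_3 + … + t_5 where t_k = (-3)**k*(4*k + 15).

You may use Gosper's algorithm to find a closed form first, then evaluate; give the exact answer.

Ratio r(k) = 3*(-4*k - 19)/(4*k + 15).
Gosper form: A/B · C(k+1)/C(k) with A=-3, B=1, C=k + 15/4.
Solve (-3)·f(k+1) − (1)·f(k) = k + 15/4.
d = 1 from the (0,0,1) case.
Coefficient equations give f(k) = -(k + 3)/4.
So s_k = (B(k−1)f/C)·t_k = (-(k + 3)/(4*k + 15))·t_k = (-3)**k*(-k - 3).
Check: Δs_k = (-3)**k*(4*k + 15). ✓
Telescoping: Σ = s_(6) − s_(2) = -6561 − (-45) = -6516.

Σ = -6516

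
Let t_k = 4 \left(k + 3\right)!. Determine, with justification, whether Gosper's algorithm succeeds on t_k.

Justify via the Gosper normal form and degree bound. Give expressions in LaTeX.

Compute t_(k+1)/t_k: get k + 4.
Take A(k)=k + 4, B(k)=1, C(k)=1.
Need (k + 4)·f(k+1) − (1)·f(k) = 1.
Bound: deg f ≤ -1.
Bound -1 < 0, so the key equation has no polynomial solution.

No — t_k has no hypergeometric antidifference.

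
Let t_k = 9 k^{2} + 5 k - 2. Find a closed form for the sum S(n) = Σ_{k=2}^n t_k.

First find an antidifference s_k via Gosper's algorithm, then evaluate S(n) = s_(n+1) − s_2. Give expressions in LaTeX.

Step 1: r(k) = (9*k**2 + 23*k + 12)/(9*k**2 + 5*k - 2).
Normal form (A,B,C) = (1, 1, k**2 + 5*k/9 - 2/9).
Solve (1)·f(k+1) − (1)·f(k) = k**2 + 5*k/9 - 2/9.
d = 3 from the (0,0,2) case.
Solve for f: f(k) = k*(3*k**2 - 2*k - 3)/9 (degree 3 ≤ 3).
Certificate R = B(k−1)f/C = k*(3*k**2 - 2*k - 3)/(9*k**2 + 5*k - 2) gives s_k = k*(3*k**2 - 2*k - 3).
Δs = 9*k**2 + 5*k - 2, as required.
Telescope: S(n) = s_(n+1) − s_(2) = 3*n**3 + 7*n**2 + 2*n - 2 − (10) = 3*n**3 + 7*n**2 + 2*n - 12.

S(n) = 3 n^{3} + 7 n^{2} + 2 n - 12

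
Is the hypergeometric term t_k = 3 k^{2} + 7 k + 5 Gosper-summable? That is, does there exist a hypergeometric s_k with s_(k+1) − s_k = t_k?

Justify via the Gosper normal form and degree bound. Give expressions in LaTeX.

Yes. s_k = k \left(k^{2} + 2 k + 2\right).

r(k) = (3*k**2 + 13*k + 15)/(3*k**2 + 7*k + 5) after simplifying.
Factor: A=1; B=1; C=k**2 + 7*k/3 + 5/3.
f must satisfy (1)·f(k+1) − (1)·f(k) = k**2 + 7*k/3 + 5/3.
From deg A=0, deg B=0, deg C=2: d=3.
A polynomial solution: f(k) = k*(k**2 + 2*k + 2)/3.
Then R = B(k−1)f/C = k*(k**2 + 2*k + 2)/(3*k**2 + 7*k + 5), so s_k = R(k)·t_k = k*(k**2 + 2*k + 2).
s_(k+1) − s_k = 3*k**2 + 7*k + 5 = t_k.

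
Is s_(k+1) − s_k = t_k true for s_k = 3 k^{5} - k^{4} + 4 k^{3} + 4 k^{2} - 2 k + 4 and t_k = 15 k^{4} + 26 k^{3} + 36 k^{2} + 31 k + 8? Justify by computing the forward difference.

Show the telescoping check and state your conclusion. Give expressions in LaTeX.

s_(k+1) = 3*k**5 + 14*k**4 + 30*k**3 + 40*k**2 + 29*k + 12
s_(k+1) − s_k = 15*k**4 + 26*k**3 + 36*k**2 + 31*k + 8
(s_(k+1) − s_k) − t_k = 0

Valid: the claim telescopes to t_k.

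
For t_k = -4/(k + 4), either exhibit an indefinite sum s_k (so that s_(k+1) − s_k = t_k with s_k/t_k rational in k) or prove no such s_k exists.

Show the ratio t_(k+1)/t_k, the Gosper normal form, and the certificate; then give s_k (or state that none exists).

no hypergeometric antidifference exists

The ratio is (k + 4)/(k + 5).
Factor: A=k + 4; B=k + 5; C=1.
Key eq: (k + 4)·f(k+1) = (k + 4)·f(k) + (1).
d = 0 from the (1,1,0) case.
f = c0 ⇒ A·f(k+1) − B(k−1)·f(k) − C = -1. The system {-1 = 0} is inconsistent; no antidifference.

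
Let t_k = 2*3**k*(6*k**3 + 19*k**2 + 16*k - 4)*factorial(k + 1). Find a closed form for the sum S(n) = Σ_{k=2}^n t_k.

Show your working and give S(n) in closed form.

t_(k+1)/t_k = 3*(6*k**4 + 49*k**3 + 146*k**2 + 181*k + 74)/(6*k**3 + 19*k**2 + 16*k - 4).
Normal form (A,B,C) = (3*k + 6, 1, k**3 + 19*k**2/6 + 8*k/3 - 2/3).
Solve (3*k + 6)·f(k+1) − (1)·f(k) = k**3 + 19*k**2/6 + 8*k/3 - 2/3.
deg f ≤ 2 (via 1,0,3).
Coefficient equations give f(k) = (2*k**2 - k - 2)/6.
R(k) = B(k−1)·f(k)/C(k) = (2*k**2 - k - 2)/(6*k**3 + 19*k**2 + 16*k - 4); s_k = R·t_k = 2*3**k*(2*k**2 - k - 2)*factorial(k + 1).
s_(k+1) − s_k = 2*3**k*(6*k**3 + 19*k**2 + 16*k - 4)*factorial(k + 1) = t_k.
Telescope: S(n) = s_(n+1) − s_(2) = 6*3**n*(2*n**2 + 3*n - 1)*factorial(n + 2) − (432) = 12*3**n*n**4*factorial(n) + 54*3**n*n**3*factorial(n) + 72*3**n*n**2*factorial(n) + 18*3**n*n*factorial(n) - 12*3**n*factorial(n) - 432.

S(n) = 12*3**n*n**4*factorial(n) + 54*3**n*n**3*factorial(n) + 72*3**n*n**2*factorial(n) + 18*3**n*n*factorial(n) - 12*3**n*factorial(n) - 432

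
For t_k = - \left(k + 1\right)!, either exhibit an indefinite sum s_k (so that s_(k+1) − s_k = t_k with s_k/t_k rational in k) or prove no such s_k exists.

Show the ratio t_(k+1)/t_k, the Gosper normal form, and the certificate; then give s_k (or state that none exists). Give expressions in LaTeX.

no hypergeometric antidifference exists

t_(k+1)/t_k = k + 2.
Take A(k)=k + 2, B(k)=1, C(k)=1.
Key eq: (k + 2)·f(k+1) = (1)·f(k) + (1).
Bound: deg f ≤ -1.
d = -1 < 0 ⇒ no nonzero polynomial f; not summable.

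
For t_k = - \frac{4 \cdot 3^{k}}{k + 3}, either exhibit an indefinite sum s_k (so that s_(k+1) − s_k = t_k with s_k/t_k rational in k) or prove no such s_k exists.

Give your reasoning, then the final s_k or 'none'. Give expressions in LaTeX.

r(k) = 3*(k + 3)/(k + 4) after simplifying.
Take A(k)=3*k + 9, B(k)=k + 4, C(k)=1.
f must satisfy (3*k + 9)·f(k+1) − (k + 3)·f(k) = 1.
Degrees (1,1,0) ⇒ d ≤ -1.
deg f ≤ -1 is impossible — no certificate.

no hypergeometric antidifference exists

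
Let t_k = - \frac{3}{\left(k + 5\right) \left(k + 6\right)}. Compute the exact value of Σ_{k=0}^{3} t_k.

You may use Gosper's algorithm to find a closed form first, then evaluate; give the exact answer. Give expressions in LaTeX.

Σ = -4/15

t_(k+1)/t_k = (k + 5)/(k + 7).
Gosper form: A/B · C(k+1)/C(k) with A=k + 5, B=k + 7, C=1.
Solve (k + 5)·f(k+1) − (k + 6)·f(k) = 1.
From deg A=1, deg B=1, deg C=0: d=1.
Solve for f: f(k) = k/5 (degree 1 ≤ 1).
Certificate R = B(k−1)f/C = k*(k + 6)/5 gives s_k = -3*k/(5*k + 25).
Check: Δs_k = -3/(k**2 + 11*k + 30). ✓
Evaluate s at k=4 and k=0: -4/15 and 0; difference -4/15.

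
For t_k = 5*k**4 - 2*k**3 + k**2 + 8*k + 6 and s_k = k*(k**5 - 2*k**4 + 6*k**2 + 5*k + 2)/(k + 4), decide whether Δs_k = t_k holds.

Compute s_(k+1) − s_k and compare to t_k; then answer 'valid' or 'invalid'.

s_(k+1) = (k + 1)*(5*k + (k + 1)**5 - 2*(k + 1)**4 + 6*(k + 1)**2 + 7)/(k + 5)
s_(k+1) − s_k = (5*k**6 + 31*k**5 + 20*k**4 + 7*k**3 + 71*k**2 + 106*k + 48)/(k**2 + 9*k + 20)
(s_(k+1) − s_k) − t_k = 3*(-4*k**5 - 21*k**4 + 10*k**3 - 9*k**2 - 36*k - 24)/(k**2 + 9*k + 20)

Invalid: residual 3*(-4*k**5 - 21*k**4 + 10*k**3 - 9*k**2 - 36*k - 24)/(k**2 + 9*k + 20) ≠ 0.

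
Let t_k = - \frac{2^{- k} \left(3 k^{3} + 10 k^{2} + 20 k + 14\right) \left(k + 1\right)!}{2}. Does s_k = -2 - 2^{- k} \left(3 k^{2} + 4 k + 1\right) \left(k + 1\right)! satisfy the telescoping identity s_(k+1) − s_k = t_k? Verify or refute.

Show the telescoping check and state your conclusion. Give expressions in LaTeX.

s_(k+1) = -2**(-k - 1)*(4*k + 3*(k + 1)**2 + 5)*factorial(k + 2) - 2
s_(k+1) − s_k = -(3*k**3 + 10*k**2 + 20*k + 14)*factorial(k + 1)/(2*2**k)
(s_(k+1) − s_k) − t_k = 0

valid; difference matches t_k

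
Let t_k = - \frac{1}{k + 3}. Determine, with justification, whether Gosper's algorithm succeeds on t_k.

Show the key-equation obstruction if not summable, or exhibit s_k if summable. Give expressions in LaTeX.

No — the linear system for f has no solution.

Ratio r(k) = (k + 3)/(k + 4).
Gosper form: A/B · C(k+1)/C(k) with A=k + 3, B=k + 4, C=1.
Key eq: (k + 3)·f(k+1) = (k + 3)·f(k) + (1).
Degrees (1,1,0) ⇒ d ≤ 0.
Generic f = c0 gives residual -1; -1 = 0 cannot hold, so t_k is not Gosper-summable.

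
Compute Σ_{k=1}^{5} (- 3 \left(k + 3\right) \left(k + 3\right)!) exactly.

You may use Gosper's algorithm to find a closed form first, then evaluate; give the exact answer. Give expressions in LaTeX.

Step 1: r(k) = (k + 4)**2/(k + 3).
Take A(k)=k + 4, B(k)=1, C(k)=k + 3.
Key eq: (k + 4)·f(k+1) = (1)·f(k) + (k + 3).
d = 0 from the (1,0,1) case.
Coefficient equations give f(k) = 1.
R(k) = B(k−1)·f(k)/C(k) = 1/(k + 3); s_k = R·t_k = -3*factorial(k + 3).
Verify: -3*(k + 3)*factorial(k + 3) matches t_k.
Evaluate s at k=6 and k=1: -1088640 and -72; difference -1088568.

Σ = -1088568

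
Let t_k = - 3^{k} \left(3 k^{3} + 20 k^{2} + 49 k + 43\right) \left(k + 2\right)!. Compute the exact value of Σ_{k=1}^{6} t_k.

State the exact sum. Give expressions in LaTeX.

Compute t_(k+1)/t_k: get 3*(3*k**4 + 38*k**3 + 185*k**2 + 409*k + 345)/(3*k**3 + 20*k**2 + 49*k + 43).
Factor: A=3*k + 9; B=1; C=k**3 + 20*k**2/3 + 49*k/3 + 43/3.
Key eq: (3*k + 9)·f(k+1) = (1)·f(k) + (k**3 + 20*k**2/3 + 49*k/3 + 43/3).
Degrees (1,0,3) ⇒ d ≤ 2.
A polynomial solution: f(k) = (k**2 + 2*k + 2)/3.
Get s_k = R·t_k = -3**k*(k**2 + 2*k + 2)*factorial(k + 2) with R(k) = B(k−1)f(k)/C(k) = (k**2 + 2*k + 2)/(3*k**3 + 20*k**2 + 49*k + 43).
s_(k+1) − s_k = -3**k*(3*k**3 + 20*k**2 + 49*k + 43)*factorial(k + 2) = t_k.
Evaluate s at k=7 and k=1: -51585206400 and -90; difference -51585206310.

Σ = -51585206310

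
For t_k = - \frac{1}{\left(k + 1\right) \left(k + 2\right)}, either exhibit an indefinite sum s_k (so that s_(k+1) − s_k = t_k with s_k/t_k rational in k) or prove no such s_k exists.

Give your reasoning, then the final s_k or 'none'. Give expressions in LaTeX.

s_k = - \frac{k}{k + 1}

t_(k+1)/t_k = (k + 1)/(k + 3).
Factor: A=k + 1; B=k + 3; C=1.
Need (k + 1)·f(k+1) − (k + 2)·f(k) = 1.
deg f ≤ 1 (via 1,1,0).
Coefficient equations give f(k) = k.
Certificate R = B(k−1)f/C = k*(k + 2) gives s_k = -k/(k + 1).
Check: Δs_k = -1/(k**2 + 3*k + 2). ✓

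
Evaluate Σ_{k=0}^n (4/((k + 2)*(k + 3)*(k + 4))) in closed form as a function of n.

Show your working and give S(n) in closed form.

r(k) = (k + 2)/(k + 5) after simplifying.
Normal form (A,B,C) = (k + 2, k + 5, 1).
Need (k + 2)·f(k+1) − (k + 4)·f(k) = 1.
Degrees (1,1,0) ⇒ d ≤ 2.
Solve for f: f(k) = k*(k + 5)/12 (degree 2 ≤ 2).
Then R = B(k−1)f/C = k*(k + 4)*(k + 5)/12, so s_k = R(k)·t_k = k*(k + 5)/(3*(k + 2)*(k + 3)).
s_(k+1) − s_k = 4/(k**3 + 9*k**2 + 26*k + 24) = t_k.
s_(n+1) = (n**2 + 7*n + 6)/(3*(n**2 + 7*n + 12)) and s_(0) = 0, so S(n) = (n**2 + 7*n + 6)/(3*(n**2 + 7*n + 12)).

S(n) = (n**2 + 7*n + 6)/(3*(n**2 + 7*n + 12))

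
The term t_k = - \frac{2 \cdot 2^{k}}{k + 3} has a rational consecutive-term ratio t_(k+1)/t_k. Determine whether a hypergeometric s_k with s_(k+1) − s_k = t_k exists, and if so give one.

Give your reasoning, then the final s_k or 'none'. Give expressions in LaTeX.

Step 1: r(k) = 2*(k + 3)/(k + 4).
Gosper form: A/B · C(k+1)/C(k) with A=2*k + 6, B=k + 4, C=1.
f must satisfy (2*k + 6)·f(k+1) − (k + 3)·f(k) = 1.
deg f ≤ -1 (via 1,1,0).
Bound -1 < 0, so the key equation has no polynomial solution.

not Gosper-summable; s_k does not exist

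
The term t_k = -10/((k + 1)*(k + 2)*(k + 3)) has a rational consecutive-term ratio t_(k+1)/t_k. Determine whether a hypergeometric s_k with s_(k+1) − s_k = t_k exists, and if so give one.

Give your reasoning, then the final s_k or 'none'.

s_k = 5*k*(-k - 3)/(2*(k + 1)*(k + 2))

Step 1: r(k) = (k + 1)/(k + 4).
Take A(k)=k + 1, B(k)=k + 4, C(k)=1.
Need (k + 1)·f(k+1) − (k + 3)·f(k) = 1.
From deg A=1, deg B=1, deg C=0: d=2.
Match coefficients ⇒ f(k) = k*(k + 3)/4.
R(k) = B(k−1)·f(k)/C(k) = k*(k + 3)**2/4; s_k = R·t_k = 5*k*(-k - 3)/(2*(k + 1)*(k + 2)).
Δs = -10/(k**3 + 6*k**2 + 11*k + 6), as required.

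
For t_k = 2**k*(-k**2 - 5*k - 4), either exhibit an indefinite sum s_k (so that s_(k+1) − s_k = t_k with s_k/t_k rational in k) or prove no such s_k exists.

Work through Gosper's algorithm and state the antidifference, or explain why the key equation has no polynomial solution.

s_k = 2**k*k*(-k - 1)

Ratio r(k) = 2*(k**2 + 7*k + 10)/(k**2 + 5*k + 4).
Take A(k)=2, B(k)=1, C(k)=k**2 + 5*k + 4.
Set up (2)·f(k+1) − (1)·f(k) − (k**2 + 5*k + 4) = 0.
From deg A=0, deg B=0, deg C=2: d=2.
A polynomial solution: f(k) = k*(k + 1).
Certificate R = B(k−1)f/C = k/(k + 4) gives s_k = 2**k*k*(-k - 1).
s_(k+1) − s_k = 2**k*(-k - 4)*(k + 1) = t_k.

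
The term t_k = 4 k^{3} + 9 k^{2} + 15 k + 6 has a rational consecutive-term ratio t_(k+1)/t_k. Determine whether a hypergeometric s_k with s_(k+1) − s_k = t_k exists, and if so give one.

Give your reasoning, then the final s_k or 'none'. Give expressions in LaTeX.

s_k = k^{2} \left(k^{2} + k + 4\right)

Compute t_(k+1)/t_k: get (4*k**3 + 21*k**2 + 45*k + 34)/(4*k**3 + 9*k**2 + 15*k + 6).
So A=1 and B=1, with C=k**3 + 9*k**2/4 + 15*k/4 + 3/2.
Solve (1)·f(k+1) − (1)·f(k) = k**3 + 9*k**2/4 + 15*k/4 + 3/2.
Degrees (0,0,3) ⇒ d ≤ 4.
Solving with deg f ≤ 4: f(k) = k**2*(k**2 + k + 4)/4.
R(k) = B(k−1)·f(k)/C(k) = k**2*(k**2 + k + 4)/(4*k**3 + 9*k**2 + 15*k + 6); s_k = R·t_k = k**2*(k**2 + k + 4).
Check: Δs_k = 4*k**3 + 9*k**2 + 15*k + 6. ✓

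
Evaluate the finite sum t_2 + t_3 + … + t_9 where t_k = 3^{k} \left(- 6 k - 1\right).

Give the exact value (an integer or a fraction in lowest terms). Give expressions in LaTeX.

Ratio r(k) = 3*(6*k + 7)/(6*k + 1).
So A=3 and B=1, with C=k + 1/6.
Set up (3)·f(k+1) − (1)·f(k) − (k + 1/6) = 0.
From deg A=0, deg B=0, deg C=1: d=1.
Solve for f: f(k) = (3*k - 4)/6 (degree 1 ≤ 1).
R(k) = B(k−1)·f(k)/C(k) = (3*k - 4)/(6*k + 1); s_k = R·t_k = 3**k*(4 - 3*k).
Verify: 3**k*(-6*k - 1) matches t_k.
Evaluate s at k=10 and k=2: -1535274 and -18; difference -1535256.

Σ = -1535256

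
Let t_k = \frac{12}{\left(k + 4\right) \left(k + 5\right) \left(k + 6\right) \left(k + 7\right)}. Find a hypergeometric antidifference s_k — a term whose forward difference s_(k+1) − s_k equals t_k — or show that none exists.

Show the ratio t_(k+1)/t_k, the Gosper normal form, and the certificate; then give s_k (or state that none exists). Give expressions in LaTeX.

r(k) = (k + 4)/(k + 8) after simplifying.
Factor: A=k + 4; B=k + 8; C=1.
Solve (k + 4)·f(k+1) − (k + 7)·f(k) = 1.
Bound: deg f ≤ 3.
Coefficient equations give f(k) = k*(k**2 + 15*k + 74)/360.
Then R = B(k−1)f/C = k*(k + 7)*(k**2 + 15*k + 74)/360, so s_k = R(k)·t_k = k*(k**2 + 15*k + 74)/(30*(k + 4)*(k + 5)*(k + 6)).
Verify: 12/(k**4 + 22*k**3 + 179*k**2 + 638*k + 840) matches t_k.

s_k = \frac{k \left(k^{2} + 15 k + 74\right)}{30 \left(k + 4\right) \left(k + 5\right) \left(k + 6\right)}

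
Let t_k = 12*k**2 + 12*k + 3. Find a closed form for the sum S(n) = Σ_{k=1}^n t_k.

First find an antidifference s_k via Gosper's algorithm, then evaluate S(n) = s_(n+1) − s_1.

r(k) = (4*k**2 + 12*k + 9)/(4*k**2 + 4*k + 1) after simplifying.
Gosper form: A/B · C(k+1)/C(k) with A=1, B=1, C=k**2 + k + 1/4.
Need (1)·f(k+1) − (1)·f(k) = k**2 + k + 1/4.
d = 3 from the (0,0,2) case.
A polynomial solution: f(k) = k*(2*k - 1)*(2*k + 1)/12.
Get s_k = R·t_k = 4*k**3 - k with R(k) = B(k−1)f(k)/C(k) = k*(2*k - 1)/(3*(2*k + 1)).
Check: Δs_k = 12*k**2 + 12*k + 3. ✓
s_(n+1) = 4*n**3 + 12*n**2 + 11*n + 3 and s_(1) = 3, so S(n) = n*(4*n**2 + 12*n + 11).

S(n) = n*(4*n**2 + 12*n + 11)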